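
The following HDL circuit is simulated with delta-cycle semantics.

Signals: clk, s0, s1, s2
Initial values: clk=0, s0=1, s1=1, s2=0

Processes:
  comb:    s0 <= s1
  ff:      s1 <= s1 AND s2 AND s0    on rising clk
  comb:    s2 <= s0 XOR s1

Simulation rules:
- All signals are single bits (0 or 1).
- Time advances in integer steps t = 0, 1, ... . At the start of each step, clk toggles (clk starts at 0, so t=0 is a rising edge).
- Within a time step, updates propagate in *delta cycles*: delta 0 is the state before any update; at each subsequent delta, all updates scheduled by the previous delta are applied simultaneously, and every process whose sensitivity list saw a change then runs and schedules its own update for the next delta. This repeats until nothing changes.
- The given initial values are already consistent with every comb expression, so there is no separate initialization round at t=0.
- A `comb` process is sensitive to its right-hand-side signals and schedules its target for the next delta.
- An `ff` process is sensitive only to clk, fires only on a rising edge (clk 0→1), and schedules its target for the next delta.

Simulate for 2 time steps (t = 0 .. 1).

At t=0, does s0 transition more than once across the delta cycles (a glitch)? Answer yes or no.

t=0 Δ0: s2=0 clk=0 s0=1 s1=1
  Δ1: clk:0→1
  Δ2: s1:1→0
  Δ3: s2:0→1, s0:1→0
  Δ4: s2:1→0
  (4Δ to stable)
t=1 Δ0: s2=0 clk=1 s0=0 s1=0
  Δ1: clk:1→0
  (1Δ to stable)

no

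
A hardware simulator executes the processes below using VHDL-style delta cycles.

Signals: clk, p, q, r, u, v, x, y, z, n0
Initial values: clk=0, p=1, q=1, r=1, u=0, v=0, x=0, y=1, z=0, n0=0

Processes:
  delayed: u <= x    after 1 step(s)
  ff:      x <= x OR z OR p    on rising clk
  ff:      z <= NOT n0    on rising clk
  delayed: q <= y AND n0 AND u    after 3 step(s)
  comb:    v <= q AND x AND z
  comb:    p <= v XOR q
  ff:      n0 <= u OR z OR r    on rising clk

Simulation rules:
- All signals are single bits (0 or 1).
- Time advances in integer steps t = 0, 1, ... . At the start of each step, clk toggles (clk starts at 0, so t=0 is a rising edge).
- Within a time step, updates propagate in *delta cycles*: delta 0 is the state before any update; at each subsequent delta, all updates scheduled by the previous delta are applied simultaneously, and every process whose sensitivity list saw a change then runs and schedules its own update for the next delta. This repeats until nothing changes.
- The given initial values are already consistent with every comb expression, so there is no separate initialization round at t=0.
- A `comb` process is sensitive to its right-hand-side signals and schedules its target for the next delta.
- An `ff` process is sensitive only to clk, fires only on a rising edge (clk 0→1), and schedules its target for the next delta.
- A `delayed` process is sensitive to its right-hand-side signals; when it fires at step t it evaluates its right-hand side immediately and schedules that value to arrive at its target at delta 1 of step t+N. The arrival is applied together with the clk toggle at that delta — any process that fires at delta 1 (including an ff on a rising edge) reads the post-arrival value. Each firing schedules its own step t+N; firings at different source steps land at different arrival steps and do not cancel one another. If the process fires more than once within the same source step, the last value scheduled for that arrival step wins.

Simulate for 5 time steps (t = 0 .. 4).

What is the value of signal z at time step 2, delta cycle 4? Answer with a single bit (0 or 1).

0

t0.Δ0 p=1 q=1 x=0 v=0 y=1 n0=0 z=0 clk=0 r=1 u=0
t0.Δ1 p=1 q=1 x=0 v=0 y=1 n0=0 z=0 clk=1 r=1 u=0
t0.Δ2 p=1 q=1 x=1 v=0 y=1 n0=1 z=1 clk=1 r=1 u=0
t0.Δ3 p=1 q=1 x=1 v=1 y=1 n0=1 z=1 clk=1 r=1 u=0
t0.Δ4 p=0 q=1 x=1 v=1 y=1 n0=1 z=1 clk=1 r=1 u=0
t1.Δ0 p=0 q=1 x=1 v=1 y=1 n0=1 z=1 clk=1 r=1 u=0
t1.Δ1 p=0 q=1 x=1 v=1 y=1 n0=1 z=1 clk=0 r=1 u=1
t2.Δ0 p=0 q=1 x=1 v=1 y=1 n0=1 z=1 clk=0 r=1 u=1
t2.Δ1 p=0 q=1 x=1 v=1 y=1 n0=1 z=1 clk=1 r=1 u=1
t2.Δ2 p=0 q=1 x=1 v=1 y=1 n0=1 z=0 clk=1 r=1 u=1
t2.Δ3 p=0 q=1 x=1 v=0 y=1 n0=1 z=0 clk=1 r=1 u=1
t2.Δ4 p=1 q=1 x=1 v=0 y=1 n0=1 z=0 clk=1 r=1 u=1
t3.Δ0 p=1 q=1 x=1 v=0 y=1 n0=1 z=0 clk=1 r=1 u=1
t3.Δ1 p=1 q=0 x=1 v=0 y=1 n0=1 z=0 clk=0 r=1 u=1
t3.Δ2 p=0 q=0 x=1 v=0 y=1 n0=1 z=0 clk=0 r=1 u=1
t4.Δ0 p=0 q=0 x=1 v=0 y=1 n0=1 z=0 clk=0 r=1 u=1
t4.Δ1 p=0 q=1 x=1 v=0 y=1 n0=1 z=0 clk=1 r=1 u=1
t4.Δ2 p=1 q=1 x=1 v=0 y=1 n0=1 z=0 clk=1 r=1 u=1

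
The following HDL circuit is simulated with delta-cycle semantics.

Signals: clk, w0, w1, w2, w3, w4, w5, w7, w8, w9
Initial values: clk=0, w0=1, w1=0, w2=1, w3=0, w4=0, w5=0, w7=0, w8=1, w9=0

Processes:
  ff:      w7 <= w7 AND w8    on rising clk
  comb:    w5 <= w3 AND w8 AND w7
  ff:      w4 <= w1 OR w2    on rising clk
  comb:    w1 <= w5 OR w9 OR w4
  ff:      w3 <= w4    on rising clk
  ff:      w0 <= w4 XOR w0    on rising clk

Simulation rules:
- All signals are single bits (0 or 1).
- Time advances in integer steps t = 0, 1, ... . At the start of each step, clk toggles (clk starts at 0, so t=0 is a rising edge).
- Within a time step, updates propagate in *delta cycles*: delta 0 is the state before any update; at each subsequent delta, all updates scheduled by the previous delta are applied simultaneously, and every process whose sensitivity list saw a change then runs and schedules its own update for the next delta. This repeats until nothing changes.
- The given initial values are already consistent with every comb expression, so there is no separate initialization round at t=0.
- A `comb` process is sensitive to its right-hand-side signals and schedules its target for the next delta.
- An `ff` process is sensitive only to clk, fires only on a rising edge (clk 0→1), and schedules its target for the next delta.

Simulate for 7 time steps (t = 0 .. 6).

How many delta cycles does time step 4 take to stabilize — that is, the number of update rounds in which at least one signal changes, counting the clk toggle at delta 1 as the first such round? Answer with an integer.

t0.Δ0 w4=0 w3=0 w5=0 clk=0 w8=1 w2=1 w1=0 w9=0 w0=1 w7=0
t0.Δ1 w4=0 w3=0 w5=0 clk=1 w8=1 w2=1 w1=0 w9=0 w0=1 w7=0
t0.Δ2 w4=1 w3=0 w5=0 clk=1 w8=1 w2=1 w1=0 w9=0 w0=1 w7=0
t0.Δ3 w4=1 w3=0 w5=0 clk=1 w8=1 w2=1 w1=1 w9=0 w0=1 w7=0
t1.Δ0 w4=1 w3=0 w5=0 clk=1 w8=1 w2=1 w1=1 w9=0 w0=1 w7=0
t1.Δ1 w4=1 w3=0 w5=0 clk=0 w8=1 w2=1 w1=1 w9=0 w0=1 w7=0
t2.Δ0 w4=1 w3=0 w5=0 clk=0 w8=1 w2=1 w1=1 w9=0 w0=1 w7=0
t2.Δ1 w4=1 w3=0 w5=0 clk=1 w8=1 w2=1 w1=1 w9=0 w0=1 w7=0
t2.Δ2 w4=1 w3=1 w5=0 clk=1 w8=1 w2=1 w1=1 w9=0 w0=0 w7=0
t3.Δ0 w4=1 w3=1 w5=0 clk=1 w8=1 w2=1 w1=1 w9=0 w0=0 w7=0
t3.Δ1 w4=1 w3=1 w5=0 clk=0 w8=1 w2=1 w1=1 w9=0 w0=0 w7=0
t4.Δ0 w4=1 w3=1 w5=0 clk=0 w8=1 w2=1 w1=1 w9=0 w0=0 w7=0
t4.Δ1 w4=1 w3=1 w5=0 clk=1 w8=1 w2=1 w1=1 w9=0 w0=0 w7=0
t4.Δ2 w4=1 w3=1 w5=0 clk=1 w8=1 w2=1 w1=1 w9=0 w0=1 w7=0
t5.Δ0 w4=1 w3=1 w5=0 clk=1 w8=1 w2=1 w1=1 w9=0 w0=1 w7=0
t5.Δ1 w4=1 w3=1 w5=0 clk=0 w8=1 w2=1 w1=1 w9=0 w0=1 w7=0
t6.Δ0 w4=1 w3=1 w5=0 clk=0 w8=1 w2=1 w1=1 w9=0 w0=1 w7=0
t6.Δ1 w4=1 w3=1 w5=0 clk=1 w8=1 w2=1 w1=1 w9=0 w0=1 w7=0
t6.Δ2 w4=1 w3=1 w5=0 clk=1 w8=1 w2=1 w1=1 w9=0 w0=0 w7=0

2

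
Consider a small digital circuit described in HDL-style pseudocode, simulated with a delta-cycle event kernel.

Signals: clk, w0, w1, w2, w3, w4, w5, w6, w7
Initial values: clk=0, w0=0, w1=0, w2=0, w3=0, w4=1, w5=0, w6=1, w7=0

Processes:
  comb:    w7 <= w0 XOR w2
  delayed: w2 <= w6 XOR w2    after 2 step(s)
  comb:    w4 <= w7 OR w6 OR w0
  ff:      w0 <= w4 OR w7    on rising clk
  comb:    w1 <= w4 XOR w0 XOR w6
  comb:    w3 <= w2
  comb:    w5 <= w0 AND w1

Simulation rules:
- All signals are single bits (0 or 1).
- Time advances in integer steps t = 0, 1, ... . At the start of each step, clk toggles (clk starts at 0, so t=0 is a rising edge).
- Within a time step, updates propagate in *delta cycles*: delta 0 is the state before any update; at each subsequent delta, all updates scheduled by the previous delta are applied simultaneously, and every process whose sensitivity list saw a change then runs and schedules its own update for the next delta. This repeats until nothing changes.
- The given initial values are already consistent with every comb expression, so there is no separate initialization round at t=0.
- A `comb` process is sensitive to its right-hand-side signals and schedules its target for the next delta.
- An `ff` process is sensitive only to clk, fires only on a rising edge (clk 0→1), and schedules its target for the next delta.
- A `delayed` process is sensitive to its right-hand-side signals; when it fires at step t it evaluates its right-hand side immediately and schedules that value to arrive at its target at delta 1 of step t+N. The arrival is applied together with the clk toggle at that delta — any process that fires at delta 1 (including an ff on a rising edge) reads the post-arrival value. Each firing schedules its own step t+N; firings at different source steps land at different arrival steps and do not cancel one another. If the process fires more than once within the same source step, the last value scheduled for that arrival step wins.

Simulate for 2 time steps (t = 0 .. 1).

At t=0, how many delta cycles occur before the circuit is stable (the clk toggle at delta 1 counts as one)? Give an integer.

4

t0.Δ0 w5=0 w2=0 w1=0 w0=0 w4=1 w3=0 w7=0 w6=1 clk=0
t0.Δ1 w5=0 w2=0 w1=0 w0=0 w4=1 w3=0 w7=0 w6=1 clk=1
t0.Δ2 w5=0 w2=0 w1=0 w0=1 w4=1 w3=0 w7=0 w6=1 clk=1
t0.Δ3 w5=0 w2=0 w1=1 w0=1 w4=1 w3=0 w7=1 w6=1 clk=1
t0.Δ4 w5=1 w2=0 w1=1 w0=1 w4=1 w3=0 w7=1 w6=1 clk=1
t1.Δ0 w5=1 w2=0 w1=1 w0=1 w4=1 w3=0 w7=1 w6=1 clk=1
t1.Δ1 w5=1 w2=0 w1=1 w0=1 w4=1 w3=0 w7=1 w6=1 clk=0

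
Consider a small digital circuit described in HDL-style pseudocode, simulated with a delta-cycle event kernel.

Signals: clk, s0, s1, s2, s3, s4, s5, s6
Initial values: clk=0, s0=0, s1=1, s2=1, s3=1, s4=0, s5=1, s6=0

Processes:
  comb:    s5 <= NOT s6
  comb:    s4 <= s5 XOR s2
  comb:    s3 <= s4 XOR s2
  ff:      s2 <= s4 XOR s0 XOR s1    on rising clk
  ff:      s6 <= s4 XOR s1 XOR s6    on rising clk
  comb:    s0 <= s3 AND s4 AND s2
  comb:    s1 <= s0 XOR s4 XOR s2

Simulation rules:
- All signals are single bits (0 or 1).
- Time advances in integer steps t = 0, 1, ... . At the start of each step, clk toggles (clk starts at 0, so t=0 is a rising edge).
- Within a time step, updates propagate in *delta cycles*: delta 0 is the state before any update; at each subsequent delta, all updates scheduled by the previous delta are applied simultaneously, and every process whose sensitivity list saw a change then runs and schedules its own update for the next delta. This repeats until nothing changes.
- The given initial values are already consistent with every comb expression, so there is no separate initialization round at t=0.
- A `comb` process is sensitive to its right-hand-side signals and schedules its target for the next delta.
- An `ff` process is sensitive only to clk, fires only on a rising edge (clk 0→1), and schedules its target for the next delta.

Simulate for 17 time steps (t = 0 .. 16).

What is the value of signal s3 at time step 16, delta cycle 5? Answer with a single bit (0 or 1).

t0.Δ0 clk=0 s1=1 s2=1 s0=0 s6=0 s5=1 s3=1 s4=0
t0.Δ1 clk=1 s1=1 s2=1 s0=0 s6=0 s5=1 s3=1 s4=0
t0.Δ2 clk=1 s1=1 s2=1 s0=0 s6=1 s5=1 s3=1 s4=0
t0.Δ3 clk=1 s1=1 s2=1 s0=0 s6=1 s5=0 s3=1 s4=0
t0.Δ4 clk=1 s1=1 s2=1 s0=0 s6=1 s5=0 s3=1 s4=1
t0.Δ5 clk=1 s1=0 s2=1 s0=1 s6=1 s5=0 s3=0 s4=1
t0.Δ6 clk=1 s1=1 s2=1 s0=0 s6=1 s5=0 s3=0 s4=1
t0.Δ7 clk=1 s1=0 s2=1 s0=0 s6=1 s5=0 s3=0 s4=1
t1.Δ0 clk=1 s1=0 s2=1 s0=0 s6=1 s5=0 s3=0 s4=1
t1.Δ1 clk=0 s1=0 s2=1 s0=0 s6=1 s5=0 s3=0 s4=1
t2.Δ0 clk=0 s1=0 s2=1 s0=0 s6=1 s5=0 s3=0 s4=1
t2.Δ1 clk=1 s1=0 s2=1 s0=0 s6=1 s5=0 s3=0 s4=1
t2.Δ2 clk=1 s1=0 s2=1 s0=0 s6=0 s5=0 s3=0 s4=1
t2.Δ3 clk=1 s1=0 s2=1 s0=0 s6=0 s5=1 s3=0 s4=1
t2.Δ4 clk=1 s1=0 s2=1 s0=0 s6=0 s5=1 s3=0 s4=0
t2.Δ5 clk=1 s1=1 s2=1 s0=0 s6=0 s5=1 s3=1 s4=0
t3.Δ0 clk=1 s1=1 s2=1 s0=0 s6=0 s5=1 s3=1 s4=0
t3.Δ1 clk=0 s1=1 s2=1 s0=0 s6=0 s5=1 s3=1 s4=0
t4.Δ0 clk=0 s1=1 s2=1 s0=0 s6=0 s5=1 s3=1 s4=0
t4.Δ1 clk=1 s1=1 s2=1 s0=0 s6=0 s5=1 s3=1 s4=0
t4.Δ2 clk=1 s1=1 s2=1 s0=0 s6=1 s5=1 s3=1 s4=0
t4.Δ3 clk=1 s1=1 s2=1 s0=0 s6=1 s5=0 s3=1 s4=0
t4.Δ4 clk=1 s1=1 s2=1 s0=0 s6=1 s5=0 s3=1 s4=1
t4.Δ5 clk=1 s1=0 s2=1 s0=1 s6=1 s5=0 s3=0 s4=1
t4.Δ6 clk=1 s1=1 s2=1 s0=0 s6=1 s5=0 s3=0 s4=1
t4.Δ7 clk=1 s1=0 s2=1 s0=0 s6=1 s5=0 s3=0 s4=1
t5.Δ0 clk=1 s1=0 s2=1 s0=0 s6=1 s5=0 s3=0 s4=1
t5.Δ1 clk=0 s1=0 s2=1 s0=0 s6=1 s5=0 s3=0 s4=1
t6.Δ0 clk=0 s1=0 s2=1 s0=0 s6=1 s5=0 s3=0 s4=1
t6.Δ1 clk=1 s1=0 s2=1 s0=0 s6=1 s5=0 s3=0 s4=1
t6.Δ2 clk=1 s1=0 s2=1 s0=0 s6=0 s5=0 s3=0 s4=1
t6.Δ3 clk=1 s1=0 s2=1 s0=0 s6=0 s5=1 s3=0 s4=1
t6.Δ4 clk=1 s1=0 s2=1 s0=0 s6=0 s5=1 s3=0 s4=0
t6.Δ5 clk=1 s1=1 s2=1 s0=0 s6=0 s5=1 s3=1 s4=0
t7.Δ0 clk=1 s1=1 s2=1 s0=0 s6=0 s5=1 s3=1 s4=0
t7.Δ1 clk=0 s1=1 s2=1 s0=0 s6=0 s5=1 s3=1 s4=0
t8.Δ0 clk=0 s1=1 s2=1 s0=0 s6=0 s5=1 s3=1 s4=0
t8.Δ1 clk=1 s1=1 s2=1 s0=0 s6=0 s5=1 s3=1 s4=0
t8.Δ2 clk=1 s1=1 s2=1 s0=0 s6=1 s5=1 s3=1 s4=0
t8.Δ3 clk=1 s1=1 s2=1 s0=0 s6=1 s5=0 s3=1 s4=0
t8.Δ4 clk=1 s1=1 s2=1 s0=0 s6=1 s5=0 s3=1 s4=1
t8.Δ5 clk=1 s1=0 s2=1 s0=1 s6=1 s5=0 s3=0 s4=1
t8.Δ6 clk=1 s1=1 s2=1 s0=0 s6=1 s5=0 s3=0 s4=1
t8.Δ7 clk=1 s1=0 s2=1 s0=0 s6=1 s5=0 s3=0 s4=1
t9.Δ0 clk=1 s1=0 s2=1 s0=0 s6=1 s5=0 s3=0 s4=1
t9.Δ1 clk=0 s1=0 s2=1 s0=0 s6=1 s5=0 s3=0 s4=1
t10.Δ0 clk=0 s1=0 s2=1 s0=0 s6=1 s5=0 s3=0 s4=1
t10.Δ1 clk=1 s1=0 s2=1 s0=0 s6=1 s5=0 s3=0 s4=1
t10.Δ2 clk=1 s1=0 s2=1 s0=0 s6=0 s5=0 s3=0 s4=1
t10.Δ3 clk=1 s1=0 s2=1 s0=0 s6=0 s5=1 s3=0 s4=1
t10.Δ4 clk=1 s1=0 s2=1 s0=0 s6=0 s5=1 s3=0 s4=0
t10.Δ5 clk=1 s1=1 s2=1 s0=0 s6=0 s5=1 s3=1 s4=0
t11.Δ0 clk=1 s1=1 s2=1 s0=0 s6=0 s5=1 s3=1 s4=0
t11.Δ1 clk=0 s1=1 s2=1 s0=0 s6=0 s5=1 s3=1 s4=0
t12.Δ0 clk=0 s1=1 s2=1 s0=0 s6=0 s5=1 s3=1 s4=0
t12.Δ1 clk=1 s1=1 s2=1 s0=0 s6=0 s5=1 s3=1 s4=0
t12.Δ2 clk=1 s1=1 s2=1 s0=0 s6=1 s5=1 s3=1 s4=0
t12.Δ3 clk=1 s1=1 s2=1 s0=0 s6=1 s5=0 s3=1 s4=0
t12.Δ4 clk=1 s1=1 s2=1 s0=0 s6=1 s5=0 s3=1 s4=1
t12.Δ5 clk=1 s1=0 s2=1 s0=1 s6=1 s5=0 s3=0 s4=1
t12.Δ6 clk=1 s1=1 s2=1 s0=0 s6=1 s5=0 s3=0 s4=1
t12.Δ7 clk=1 s1=0 s2=1 s0=0 s6=1 s5=0 s3=0 s4=1
t13.Δ0 clk=1 s1=0 s2=1 s0=0 s6=1 s5=0 s3=0 s4=1
t13.Δ1 clk=0 s1=0 s2=1 s0=0 s6=1 s5=0 s3=0 s4=1
t14.Δ0 clk=0 s1=0 s2=1 s0=0 s6=1 s5=0 s3=0 s4=1
t14.Δ1 clk=1 s1=0 s2=1 s0=0 s6=1 s5=0 s3=0 s4=1
t14.Δ2 clk=1 s1=0 s2=1 s0=0 s6=0 s5=0 s3=0 s4=1
t14.Δ3 clk=1 s1=0 s2=1 s0=0 s6=0 s5=1 s3=0 s4=1
t14.Δ4 clk=1 s1=0 s2=1 s0=0 s6=0 s5=1 s3=0 s4=0
t14.Δ5 clk=1 s1=1 s2=1 s0=0 s6=0 s5=1 s3=1 s4=0
t15.Δ0 clk=1 s1=1 s2=1 s0=0 s6=0 s5=1 s3=1 s4=0
t15.Δ1 clk=0 s1=1 s2=1 s0=0 s6=0 s5=1 s3=1 s4=0
t16.Δ0 clk=0 s1=1 s2=1 s0=0 s6=0 s5=1 s3=1 s4=0
t16.Δ1 clk=1 s1=1 s2=1 s0=0 s6=0 s5=1 s3=1 s4=0
t16.Δ2 clk=1 s1=1 s2=1 s0=0 s6=1 s5=1 s3=1 s4=0
t16.Δ3 clk=1 s1=1 s2=1 s0=0 s6=1 s5=0 s3=1 s4=0
t16.Δ4 clk=1 s1=1 s2=1 s0=0 s6=1 s5=0 s3=1 s4=1
t16.Δ5 clk=1 s1=0 s2=1 s0=1 s6=1 s5=0 s3=0 s4=1
t16.Δ6 clk=1 s1=1 s2=1 s0=0 s6=1 s5=0 s3=0 s4=1
t16.Δ7 clk=1 s1=0 s2=1 s0=0 s6=1 s5=0 s3=0 s4=1

0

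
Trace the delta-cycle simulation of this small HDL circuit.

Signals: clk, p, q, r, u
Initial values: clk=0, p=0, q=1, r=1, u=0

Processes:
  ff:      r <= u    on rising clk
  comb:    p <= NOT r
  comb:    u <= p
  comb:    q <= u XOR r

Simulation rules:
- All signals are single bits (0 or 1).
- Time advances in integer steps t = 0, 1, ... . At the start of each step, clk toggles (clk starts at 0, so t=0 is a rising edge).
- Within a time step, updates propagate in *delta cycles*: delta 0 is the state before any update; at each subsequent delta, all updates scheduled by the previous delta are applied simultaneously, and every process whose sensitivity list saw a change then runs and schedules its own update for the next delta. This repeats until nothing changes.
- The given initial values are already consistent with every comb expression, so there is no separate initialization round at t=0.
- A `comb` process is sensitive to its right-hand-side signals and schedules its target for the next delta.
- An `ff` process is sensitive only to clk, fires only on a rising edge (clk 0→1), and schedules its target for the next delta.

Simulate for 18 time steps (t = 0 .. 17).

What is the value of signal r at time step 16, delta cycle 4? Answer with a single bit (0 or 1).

0

t=0 Δ0: q=1 p=0 clk=0 u=0 r=1
  Δ1: clk:0→1
  Δ2: r:1→0
  Δ3: q:1→0, p:0→1
  Δ4: u:0→1
  Δ5: q:0→1
  (5Δ to stable)
t=1 Δ0: q=1 p=1 clk=1 u=1 r=0
  Δ1: clk:1→0
  (1Δ to stable)
t=2 Δ0: q=1 p=1 clk=0 u=1 r=0
  Δ1: clk:0→1
  Δ2: r:0→1
  Δ3: q:1→0, p:1→0
  Δ4: u:1→0
  Δ5: q:0→1
  (5Δ to stable)
t=3 Δ0: q=1 p=0 clk=1 u=0 r=1
  Δ1: clk:1→0
  (1Δ to stable)
t=4 Δ0: q=1 p=0 clk=0 u=0 r=1
  Δ1: clk:0→1
  Δ2: r:1→0
  Δ3: q:1→0, p:0→1
  Δ4: u:0→1
  Δ5: q:0→1
  (5Δ to stable)
t=5 Δ0: q=1 p=1 clk=1 u=1 r=0
  Δ1: clk:1→0
  (1Δ to stable)
t=6 Δ0: q=1 p=1 clk=0 u=1 r=0
  Δ1: clk:0→1
  Δ2: r:0→1
  Δ3: q:1→0, p:1→0
  Δ4: u:1→0
  Δ5: q:0→1
  (5Δ to stable)
t=7 Δ0: q=1 p=0 clk=1 u=0 r=1
  Δ1: clk:1→0
  (1Δ to stable)
t=8 Δ0: q=1 p=0 clk=0 u=0 r=1
  Δ1: clk:0→1
  Δ2: r:1→0
  Δ3: q:1→0, p:0→1
  Δ4: u:0→1
  Δ5: q:0→1
  (5Δ to stable)
t=9 Δ0: q=1 p=1 clk=1 u=1 r=0
  Δ1: clk:1→0
  (1Δ to stable)
t=10 Δ0: q=1 p=1 clk=0 u=1 r=0
  Δ1: clk:0→1
  Δ2: r:0→1
  Δ3: q:1→0, p:1→0
  Δ4: u:1→0
  Δ5: q:0→1
  (5Δ to stable)
t=11 Δ0: q=1 p=0 clk=1 u=0 r=1
  Δ1: clk:1→0
  (1Δ to stable)
t=12 Δ0: q=1 p=0 clk=0 u=0 r=1
  Δ1: clk:0→1
  Δ2: r:1→0
  Δ3: q:1→0, p:0→1
  Δ4: u:0→1
  Δ5: q:0→1
  (5Δ to stable)
t=13 Δ0: q=1 p=1 clk=1 u=1 r=0
  Δ1: clk:1→0
  (1Δ to stable)
t=14 Δ0: q=1 p=1 clk=0 u=1 r=0
  Δ1: clk:0→1
  Δ2: r:0→1
  Δ3: q:1→0, p:1→0
  Δ4: u:1→0
  Δ5: q:0→1
  (5Δ to stable)
t=15 Δ0: q=1 p=0 clk=1 u=0 r=1
  Δ1: clk:1→0
  (1Δ to stable)
t=16 Δ0: q=1 p=0 clk=0 u=0 r=1
  Δ1: clk:0→1
  Δ2: r:1→0
  Δ3: q:1→0, p:0→1
  Δ4: u:0→1
  Δ5: q:0→1
  (5Δ to stable)
t=17 Δ0: q=1 p=1 clk=1 u=1 r=0
  Δ1: clk:1→0
  (1Δ to stable)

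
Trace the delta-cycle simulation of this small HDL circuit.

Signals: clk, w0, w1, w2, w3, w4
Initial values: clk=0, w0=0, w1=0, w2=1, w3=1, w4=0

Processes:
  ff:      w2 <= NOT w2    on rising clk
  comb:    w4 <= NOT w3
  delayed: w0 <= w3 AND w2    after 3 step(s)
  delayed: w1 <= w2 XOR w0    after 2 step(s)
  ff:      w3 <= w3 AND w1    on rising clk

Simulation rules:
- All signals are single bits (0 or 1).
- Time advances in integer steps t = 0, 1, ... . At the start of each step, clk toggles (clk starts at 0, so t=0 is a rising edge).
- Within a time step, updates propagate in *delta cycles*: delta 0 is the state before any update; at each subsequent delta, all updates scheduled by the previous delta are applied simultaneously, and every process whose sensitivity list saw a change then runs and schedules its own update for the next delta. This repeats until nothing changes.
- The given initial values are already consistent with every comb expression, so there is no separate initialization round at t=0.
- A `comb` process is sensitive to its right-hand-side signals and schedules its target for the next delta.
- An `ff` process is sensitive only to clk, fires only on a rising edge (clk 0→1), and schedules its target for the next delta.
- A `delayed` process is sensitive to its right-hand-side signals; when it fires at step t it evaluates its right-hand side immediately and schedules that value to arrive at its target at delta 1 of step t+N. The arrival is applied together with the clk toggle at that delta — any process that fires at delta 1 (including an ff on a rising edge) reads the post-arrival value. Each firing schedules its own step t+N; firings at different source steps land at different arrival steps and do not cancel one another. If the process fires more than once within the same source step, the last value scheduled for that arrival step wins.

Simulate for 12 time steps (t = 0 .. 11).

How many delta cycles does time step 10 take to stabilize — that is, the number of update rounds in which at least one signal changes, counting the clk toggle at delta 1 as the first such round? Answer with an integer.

t=0 Δ0: w3=1 clk=0 w4=0 w1=0 w0=0 w2=1
  Δ1: clk:0→1
  Δ2: w3:1→0, w2:1→0
  Δ3: w4:0→1
  (3Δ to stable)
t=1 Δ0: w3=0 clk=1 w4=1 w1=0 w0=0 w2=0
  Δ1: clk:1→0
  (1Δ to stable)
t=2 Δ0: w3=0 clk=0 w4=1 w1=0 w0=0 w2=0
  Δ1: clk:0→1
  Δ2: w2:0→1
  (2Δ to stable)
t=3 Δ0: w3=0 clk=1 w4=1 w1=0 w0=0 w2=1
  Δ1: clk:1→0
  (1Δ to stable)
t=4 Δ0: w3=0 clk=0 w4=1 w1=0 w0=0 w2=1
  Δ1: clk:0→1, w1:0→1
  Δ2: w2:1→0
  (2Δ to stable)
t=5 Δ0: w3=0 clk=1 w4=1 w1=1 w0=0 w2=0
  Δ1: clk:1→0
  (1Δ to stable)
t=6 Δ0: w3=0 clk=0 w4=1 w1=1 w0=0 w2=0
  Δ1: clk:0→1, w1:1→0
  Δ2: w2:0→1
  (2Δ to stable)
t=7 Δ0: w3=0 clk=1 w4=1 w1=0 w0=0 w2=1
  Δ1: clk:1→0
  (1Δ to stable)
t=8 Δ0: w3=0 clk=0 w4=1 w1=0 w0=0 w2=1
  Δ1: clk:0→1, w1:0→1
  Δ2: w2:1→0
  (2Δ to stable)
t=9 Δ0: w3=0 clk=1 w4=1 w1=1 w0=0 w2=0
  Δ1: clk:1→0
  (1Δ to stable)
t=10 Δ0: w3=0 clk=0 w4=1 w1=1 w0=0 w2=0
  Δ1: clk:0→1, w1:1→0
  Δ2: w2:0→1
  (2Δ to stable)
t=11 Δ0: w3=0 clk=1 w4=1 w1=0 w0=0 w2=1
  Δ1: clk:1→0
  (1Δ to stable)

2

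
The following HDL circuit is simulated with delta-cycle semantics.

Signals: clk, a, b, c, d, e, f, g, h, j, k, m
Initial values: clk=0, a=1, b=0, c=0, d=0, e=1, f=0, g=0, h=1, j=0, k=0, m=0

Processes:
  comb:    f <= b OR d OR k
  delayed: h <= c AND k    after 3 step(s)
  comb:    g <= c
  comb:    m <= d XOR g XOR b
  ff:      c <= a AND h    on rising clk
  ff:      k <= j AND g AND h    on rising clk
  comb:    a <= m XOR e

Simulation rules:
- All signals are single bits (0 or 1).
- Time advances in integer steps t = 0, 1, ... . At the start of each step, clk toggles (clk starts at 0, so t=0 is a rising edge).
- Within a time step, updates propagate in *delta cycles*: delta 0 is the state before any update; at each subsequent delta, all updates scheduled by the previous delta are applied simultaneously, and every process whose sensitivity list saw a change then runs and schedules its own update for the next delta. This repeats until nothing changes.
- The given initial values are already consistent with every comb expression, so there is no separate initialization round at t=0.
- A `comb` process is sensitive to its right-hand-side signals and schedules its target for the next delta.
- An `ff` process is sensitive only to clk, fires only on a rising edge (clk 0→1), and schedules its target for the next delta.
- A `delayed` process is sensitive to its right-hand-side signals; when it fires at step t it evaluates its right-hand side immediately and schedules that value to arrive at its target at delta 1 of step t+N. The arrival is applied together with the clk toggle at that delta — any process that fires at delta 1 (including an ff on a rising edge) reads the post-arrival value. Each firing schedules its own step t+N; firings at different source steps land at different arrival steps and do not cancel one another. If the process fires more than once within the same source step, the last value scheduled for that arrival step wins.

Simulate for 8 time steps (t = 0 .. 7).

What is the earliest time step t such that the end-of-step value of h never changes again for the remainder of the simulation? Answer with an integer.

t0.Δ0 g=0 d=0 c=0 b=0 clk=0 f=0 h=1 k=0 m=0 j=0 a=1 e=1
t0.Δ1 g=0 d=0 c=0 b=0 clk=1 f=0 h=1 k=0 m=0 j=0 a=1 e=1
t0.Δ2 g=0 d=0 c=1 b=0 clk=1 f=0 h=1 k=0 m=0 j=0 a=1 e=1
t0.Δ3 g=1 d=0 c=1 b=0 clk=1 f=0 h=1 k=0 m=0 j=0 a=1 e=1
t0.Δ4 g=1 d=0 c=1 b=0 clk=1 f=0 h=1 k=0 m=1 j=0 a=1 e=1
t0.Δ5 g=1 d=0 c=1 b=0 clk=1 f=0 h=1 k=0 m=1 j=0 a=0 e=1
t1.Δ0 g=1 d=0 c=1 b=0 clk=1 f=0 h=1 k=0 m=1 j=0 a=0 e=1
t1.Δ1 g=1 d=0 c=1 b=0 clk=0 f=0 h=1 k=0 m=1 j=0 a=0 e=1
t2.Δ0 g=1 d=0 c=1 b=0 clk=0 f=0 h=1 k=0 m=1 j=0 a=0 e=1
t2.Δ1 g=1 d=0 c=1 b=0 clk=1 f=0 h=1 k=0 m=1 j=0 a=0 e=1
t2.Δ2 g=1 d=0 c=0 b=0 clk=1 f=0 h=1 k=0 m=1 j=0 a=0 e=1
t2.Δ3 g=0 d=0 c=0 b=0 clk=1 f=0 h=1 k=0 m=1 j=0 a=0 e=1
t2.Δ4 g=0 d=0 c=0 b=0 clk=1 f=0 h=1 k=0 m=0 j=0 a=0 e=1
t2.Δ5 g=0 d=0 c=0 b=0 clk=1 f=0 h=1 k=0 m=0 j=0 a=1 e=1
t3.Δ0 g=0 d=0 c=0 b=0 clk=1 f=0 h=1 k=0 m=0 j=0 a=1 e=1
t3.Δ1 g=0 d=0 c=0 b=0 clk=0 f=0 h=0 k=0 m=0 j=0 a=1 e=1
t4.Δ0 g=0 d=0 c=0 b=0 clk=0 f=0 h=0 k=0 m=0 j=0 a=1 e=1
t4.Δ1 g=0 d=0 c=0 b=0 clk=1 f=0 h=0 k=0 m=0 j=0 a=1 e=1
t5.Δ0 g=0 d=0 c=0 b=0 clk=1 f=0 h=0 k=0 m=0 j=0 a=1 e=1
t5.Δ1 g=0 d=0 c=0 b=0 clk=0 f=0 h=0 k=0 m=0 j=0 a=1 e=1
t6.Δ0 g=0 d=0 c=0 b=0 clk=0 f=0 h=0 k=0 m=0 j=0 a=1 e=1
t6.Δ1 g=0 d=0 c=0 b=0 clk=1 f=0 h=0 k=0 m=0 j=0 a=1 e=1
t7.Δ0 g=0 d=0 c=0 b=0 clk=1 f=0 h=0 k=0 m=0 j=0 a=1 e=1
t7.Δ1 g=0 d=0 c=0 b=0 clk=0 f=0 h=0 k=0 m=0 j=0 a=1 e=1

3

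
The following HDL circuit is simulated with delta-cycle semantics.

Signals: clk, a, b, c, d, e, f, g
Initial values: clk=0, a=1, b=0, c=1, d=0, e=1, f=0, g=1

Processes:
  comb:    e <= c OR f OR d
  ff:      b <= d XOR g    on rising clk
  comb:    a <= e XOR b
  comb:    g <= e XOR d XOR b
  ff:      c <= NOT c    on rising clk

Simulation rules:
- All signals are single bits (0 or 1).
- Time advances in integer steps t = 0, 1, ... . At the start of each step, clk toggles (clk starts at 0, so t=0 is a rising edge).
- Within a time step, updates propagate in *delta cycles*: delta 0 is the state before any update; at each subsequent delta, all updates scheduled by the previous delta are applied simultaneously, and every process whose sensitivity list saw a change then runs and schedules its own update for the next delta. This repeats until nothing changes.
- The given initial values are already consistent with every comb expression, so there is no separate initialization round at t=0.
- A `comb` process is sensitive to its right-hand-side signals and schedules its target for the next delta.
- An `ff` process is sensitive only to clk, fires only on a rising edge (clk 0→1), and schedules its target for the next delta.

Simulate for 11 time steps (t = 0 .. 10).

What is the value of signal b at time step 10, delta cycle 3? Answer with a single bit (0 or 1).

[bits: e,a,c,f,g,d,clk,b]
t=0: Δ0=11101000 Δ1=11101010 Δ2=11001011 Δ3=00000011 Δ4=01001011 | 4Δ
t=1: Δ0=01001011 Δ1=01001001 | 1Δ
t=2: Δ0=01001001 Δ1=01001011 Δ2=01101011 Δ3=11101011 Δ4=10100011 | 4Δ
t=3: Δ0=10100011 Δ1=10100001 | 1Δ
t=4: Δ0=10100001 Δ1=10100011 Δ2=10000010 Δ3=01001010 Δ4=00000010 | 4Δ
t=5: Δ0=00000010 Δ1=00000000 | 1Δ
t=6: Δ0=00000000 Δ1=00000010 Δ2=00100010 Δ3=10100010 Δ4=11101010 | 4Δ
t=7: Δ0=11101010 Δ1=11101000 | 1Δ
t=8: Δ0=11101000 Δ1=11101010 Δ2=11001011 Δ3=00000011 Δ4=01001011 | 4Δ
t=9: Δ0=01001011 Δ1=01001001 | 1Δ
t=10: Δ0=01001001 Δ1=01001011 Δ2=01101011 Δ3=11101011 Δ4=10100011 | 4Δ

1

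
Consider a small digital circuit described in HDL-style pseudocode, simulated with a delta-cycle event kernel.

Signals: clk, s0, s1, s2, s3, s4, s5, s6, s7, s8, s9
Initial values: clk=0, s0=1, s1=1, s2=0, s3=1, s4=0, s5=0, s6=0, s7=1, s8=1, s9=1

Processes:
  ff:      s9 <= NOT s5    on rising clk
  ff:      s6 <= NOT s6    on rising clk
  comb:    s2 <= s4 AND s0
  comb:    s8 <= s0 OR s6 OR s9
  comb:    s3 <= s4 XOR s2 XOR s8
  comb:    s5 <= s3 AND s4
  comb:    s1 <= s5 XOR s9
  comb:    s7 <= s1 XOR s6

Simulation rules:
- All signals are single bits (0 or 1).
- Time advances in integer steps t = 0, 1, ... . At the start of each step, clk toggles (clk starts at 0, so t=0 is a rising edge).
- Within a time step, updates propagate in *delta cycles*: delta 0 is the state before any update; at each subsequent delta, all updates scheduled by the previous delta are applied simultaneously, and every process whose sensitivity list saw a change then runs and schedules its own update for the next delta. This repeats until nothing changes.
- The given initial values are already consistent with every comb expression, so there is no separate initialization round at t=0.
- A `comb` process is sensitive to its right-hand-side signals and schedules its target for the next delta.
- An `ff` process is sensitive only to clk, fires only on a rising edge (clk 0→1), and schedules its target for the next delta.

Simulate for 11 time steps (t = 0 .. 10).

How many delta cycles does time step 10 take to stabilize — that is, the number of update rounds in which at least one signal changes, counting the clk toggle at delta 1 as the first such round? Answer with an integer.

3

t=0 Δ0: s8=1 clk=0 s2=0 s5=0 s4=0 s7=1 s1=1 s3=1 s0=1 s9=1 s6=0
  Δ1: clk:0→1
  Δ2: s6:0→1
  Δ3: s7:1→0
  (3Δ to stable)
t=1 Δ0: s8=1 clk=1 s2=0 s5=0 s4=0 s7=0 s1=1 s3=1 s0=1 s9=1 s6=1
  Δ1: clk:1→0
  (1Δ to stable)
t=2 Δ0: s8=1 clk=0 s2=0 s5=0 s4=0 s7=0 s1=1 s3=1 s0=1 s9=1 s6=1
  Δ1: clk:0→1
  Δ2: s6:1→0
  Δ3: s7:0→1
  (3Δ to stable)
t=3 Δ0: s8=1 clk=1 s2=0 s5=0 s4=0 s7=1 s1=1 s3=1 s0=1 s9=1 s6=0
  Δ1: clk:1→0
  (1Δ to stable)
t=4 Δ0: s8=1 clk=0 s2=0 s5=0 s4=0 s7=1 s1=1 s3=1 s0=1 s9=1 s6=0
  Δ1: clk:0→1
  Δ2: s6:0→1
  Δ3: s7:1→0
  (3Δ to stable)
t=5 Δ0: s8=1 clk=1 s2=0 s5=0 s4=0 s7=0 s1=1 s3=1 s0=1 s9=1 s6=1
  Δ1: clk:1→0
  (1Δ to stable)
t=6 Δ0: s8=1 clk=0 s2=0 s5=0 s4=0 s7=0 s1=1 s3=1 s0=1 s9=1 s6=1
  Δ1: clk:0→1
  Δ2: s6:1→0
  Δ3: s7:0→1
  (3Δ to stable)
t=7 Δ0: s8=1 clk=1 s2=0 s5=0 s4=0 s7=1 s1=1 s3=1 s0=1 s9=1 s6=0
  Δ1: clk:1→0
  (1Δ to stable)
t=8 Δ0: s8=1 clk=0 s2=0 s5=0 s4=0 s7=1 s1=1 s3=1 s0=1 s9=1 s6=0
  Δ1: clk:0→1
  Δ2: s6:0→1
  Δ3: s7:1→0
  (3Δ to stable)
t=9 Δ0: s8=1 clk=1 s2=0 s5=0 s4=0 s7=0 s1=1 s3=1 s0=1 s9=1 s6=1
  Δ1: clk:1→0
  (1Δ to stable)
t=10 Δ0: s8=1 clk=0 s2=0 s5=0 s4=0 s7=0 s1=1 s3=1 s0=1 s9=1 s6=1
  Δ1: clk:0→1
  Δ2: s6:1→0
  Δ3: s7:0→1
  (3Δ to stable)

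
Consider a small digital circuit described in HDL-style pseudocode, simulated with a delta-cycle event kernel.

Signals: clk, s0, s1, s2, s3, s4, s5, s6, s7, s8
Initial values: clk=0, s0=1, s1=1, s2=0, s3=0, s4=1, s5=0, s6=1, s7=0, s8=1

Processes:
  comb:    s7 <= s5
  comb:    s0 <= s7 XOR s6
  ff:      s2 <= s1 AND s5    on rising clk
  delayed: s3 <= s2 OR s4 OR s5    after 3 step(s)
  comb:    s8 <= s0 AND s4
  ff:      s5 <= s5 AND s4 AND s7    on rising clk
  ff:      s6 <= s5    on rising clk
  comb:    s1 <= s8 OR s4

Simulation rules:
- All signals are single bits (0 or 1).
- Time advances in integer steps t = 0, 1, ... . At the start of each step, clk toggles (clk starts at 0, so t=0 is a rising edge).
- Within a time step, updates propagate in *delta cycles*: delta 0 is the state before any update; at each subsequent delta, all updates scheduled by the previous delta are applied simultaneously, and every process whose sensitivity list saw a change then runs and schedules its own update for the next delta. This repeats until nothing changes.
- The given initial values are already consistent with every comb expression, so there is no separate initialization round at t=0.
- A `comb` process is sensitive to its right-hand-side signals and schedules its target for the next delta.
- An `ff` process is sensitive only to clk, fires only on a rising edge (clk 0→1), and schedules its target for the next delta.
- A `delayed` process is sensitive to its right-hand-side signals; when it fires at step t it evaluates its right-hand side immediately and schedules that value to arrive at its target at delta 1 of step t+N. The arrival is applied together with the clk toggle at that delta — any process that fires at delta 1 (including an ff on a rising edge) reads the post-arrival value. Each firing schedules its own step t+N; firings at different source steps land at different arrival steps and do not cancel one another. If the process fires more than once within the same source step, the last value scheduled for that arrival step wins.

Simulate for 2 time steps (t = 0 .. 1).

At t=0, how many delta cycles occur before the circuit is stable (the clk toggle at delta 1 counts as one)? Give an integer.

4

t0.Δ0 s1=1 s8=1 s3=0 clk=0 s5=0 s4=1 s0=1 s2=0 s6=1 s7=0
t0.Δ1 s1=1 s8=1 s3=0 clk=1 s5=0 s4=1 s0=1 s2=0 s6=1 s7=0
t0.Δ2 s1=1 s8=1 s3=0 clk=1 s5=0 s4=1 s0=1 s2=0 s6=0 s7=0
t0.Δ3 s1=1 s8=1 s3=0 clk=1 s5=0 s4=1 s0=0 s2=0 s6=0 s7=0
t0.Δ4 s1=1 s8=0 s3=0 clk=1 s5=0 s4=1 s0=0 s2=0 s6=0 s7=0
t1.Δ0 s1=1 s8=0 s3=0 clk=1 s5=0 s4=1 s0=0 s2=0 s6=0 s7=0
t1.Δ1 s1=1 s8=0 s3=0 clk=0 s5=0 s4=1 s0=0 s2=0 s6=0 s7=0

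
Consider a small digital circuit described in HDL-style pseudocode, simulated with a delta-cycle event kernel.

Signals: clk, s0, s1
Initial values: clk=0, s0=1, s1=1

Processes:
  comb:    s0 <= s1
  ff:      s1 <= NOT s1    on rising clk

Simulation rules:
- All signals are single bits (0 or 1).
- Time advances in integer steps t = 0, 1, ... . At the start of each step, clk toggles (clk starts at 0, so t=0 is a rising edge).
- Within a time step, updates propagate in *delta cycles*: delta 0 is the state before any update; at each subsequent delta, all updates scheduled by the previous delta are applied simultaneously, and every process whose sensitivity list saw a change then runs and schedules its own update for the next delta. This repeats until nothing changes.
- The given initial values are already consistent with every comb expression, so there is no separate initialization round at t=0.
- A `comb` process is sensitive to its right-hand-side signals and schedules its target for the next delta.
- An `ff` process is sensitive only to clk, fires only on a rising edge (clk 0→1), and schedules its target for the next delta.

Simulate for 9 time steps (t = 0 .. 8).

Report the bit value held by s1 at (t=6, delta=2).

t0.Δ0 clk=0 s1=1 s0=1
t0.Δ1 clk=1 s1=1 s0=1
t0.Δ2 clk=1 s1=0 s0=1
t0.Δ3 clk=1 s1=0 s0=0
t1.Δ0 clk=1 s1=0 s0=0
t1.Δ1 clk=0 s1=0 s0=0
t2.Δ0 clk=0 s1=0 s0=0
t2.Δ1 clk=1 s1=0 s0=0
t2.Δ2 clk=1 s1=1 s0=0
t2.Δ3 clk=1 s1=1 s0=1
t3.Δ0 clk=1 s1=1 s0=1
t3.Δ1 clk=0 s1=1 s0=1
t4.Δ0 clk=0 s1=1 s0=1
t4.Δ1 clk=1 s1=1 s0=1
t4.Δ2 clk=1 s1=0 s0=1
t4.Δ3 clk=1 s1=0 s0=0
t5.Δ0 clk=1 s1=0 s0=0
t5.Δ1 clk=0 s1=0 s0=0
t6.Δ0 clk=0 s1=0 s0=0
t6.Δ1 clk=1 s1=0 s0=0
t6.Δ2 clk=1 s1=1 s0=0
t6.Δ3 clk=1 s1=1 s0=1
t7.Δ0 clk=1 s1=1 s0=1
t7.Δ1 clk=0 s1=1 s0=1
t8.Δ0 clk=0 s1=1 s0=1
t8.Δ1 clk=1 s1=1 s0=1
t8.Δ2 clk=1 s1=0 s0=1
t8.Δ3 clk=1 s1=0 s0=0

1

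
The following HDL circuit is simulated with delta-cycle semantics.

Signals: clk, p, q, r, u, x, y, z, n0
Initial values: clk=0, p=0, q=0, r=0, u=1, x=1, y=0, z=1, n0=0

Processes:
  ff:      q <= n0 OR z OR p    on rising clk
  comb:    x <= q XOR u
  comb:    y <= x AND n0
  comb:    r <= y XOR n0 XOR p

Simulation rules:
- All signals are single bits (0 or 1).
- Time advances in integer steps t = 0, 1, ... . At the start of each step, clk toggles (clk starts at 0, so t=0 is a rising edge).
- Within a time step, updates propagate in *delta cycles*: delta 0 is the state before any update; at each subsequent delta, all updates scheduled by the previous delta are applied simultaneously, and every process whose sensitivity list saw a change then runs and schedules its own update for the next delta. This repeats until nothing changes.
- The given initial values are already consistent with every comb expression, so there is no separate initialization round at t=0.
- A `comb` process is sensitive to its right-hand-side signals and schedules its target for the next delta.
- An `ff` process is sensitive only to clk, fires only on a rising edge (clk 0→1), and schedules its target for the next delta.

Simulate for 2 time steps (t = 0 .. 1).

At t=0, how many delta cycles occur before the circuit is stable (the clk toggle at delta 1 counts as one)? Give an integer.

t=0 Δ0: x=1 u=1 z=1 y=0 clk=0 r=0 p=0 n0=0 q=0
  Δ1: clk:0→1
  Δ2: q:0→1
  Δ3: x:1→0
  (3Δ to stable)
t=1 Δ0: x=0 u=1 z=1 y=0 clk=1 r=0 p=0 n0=0 q=1
  Δ1: clk:1→0
  (1Δ to stable)

3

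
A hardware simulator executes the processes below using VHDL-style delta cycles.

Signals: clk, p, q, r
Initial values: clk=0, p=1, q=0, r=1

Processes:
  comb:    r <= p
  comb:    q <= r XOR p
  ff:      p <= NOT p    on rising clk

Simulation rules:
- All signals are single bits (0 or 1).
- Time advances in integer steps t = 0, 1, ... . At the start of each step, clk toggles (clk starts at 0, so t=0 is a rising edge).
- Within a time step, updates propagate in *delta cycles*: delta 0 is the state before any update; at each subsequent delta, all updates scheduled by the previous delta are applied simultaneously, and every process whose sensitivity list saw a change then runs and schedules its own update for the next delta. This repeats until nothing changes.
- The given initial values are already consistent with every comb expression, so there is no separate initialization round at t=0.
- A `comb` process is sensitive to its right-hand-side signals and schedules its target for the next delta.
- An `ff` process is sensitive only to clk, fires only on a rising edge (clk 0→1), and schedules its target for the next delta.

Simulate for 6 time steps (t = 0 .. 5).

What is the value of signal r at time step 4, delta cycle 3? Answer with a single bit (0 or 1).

[bits: p,r,clk,q]
t=0: Δ0=1100 Δ1=1110 Δ2=0110 Δ3=0011 Δ4=0010 | 4Δ
t=1: Δ0=0010 Δ1=0000 | 1Δ
t=2: Δ0=0000 Δ1=0010 Δ2=1010 Δ3=1111 Δ4=1110 | 4Δ
t=3: Δ0=1110 Δ1=1100 | 1Δ
t=4: Δ0=1100 Δ1=1110 Δ2=0110 Δ3=0011 Δ4=0010 | 4Δ
t=5: Δ0=0010 Δ1=0000 | 1Δ

0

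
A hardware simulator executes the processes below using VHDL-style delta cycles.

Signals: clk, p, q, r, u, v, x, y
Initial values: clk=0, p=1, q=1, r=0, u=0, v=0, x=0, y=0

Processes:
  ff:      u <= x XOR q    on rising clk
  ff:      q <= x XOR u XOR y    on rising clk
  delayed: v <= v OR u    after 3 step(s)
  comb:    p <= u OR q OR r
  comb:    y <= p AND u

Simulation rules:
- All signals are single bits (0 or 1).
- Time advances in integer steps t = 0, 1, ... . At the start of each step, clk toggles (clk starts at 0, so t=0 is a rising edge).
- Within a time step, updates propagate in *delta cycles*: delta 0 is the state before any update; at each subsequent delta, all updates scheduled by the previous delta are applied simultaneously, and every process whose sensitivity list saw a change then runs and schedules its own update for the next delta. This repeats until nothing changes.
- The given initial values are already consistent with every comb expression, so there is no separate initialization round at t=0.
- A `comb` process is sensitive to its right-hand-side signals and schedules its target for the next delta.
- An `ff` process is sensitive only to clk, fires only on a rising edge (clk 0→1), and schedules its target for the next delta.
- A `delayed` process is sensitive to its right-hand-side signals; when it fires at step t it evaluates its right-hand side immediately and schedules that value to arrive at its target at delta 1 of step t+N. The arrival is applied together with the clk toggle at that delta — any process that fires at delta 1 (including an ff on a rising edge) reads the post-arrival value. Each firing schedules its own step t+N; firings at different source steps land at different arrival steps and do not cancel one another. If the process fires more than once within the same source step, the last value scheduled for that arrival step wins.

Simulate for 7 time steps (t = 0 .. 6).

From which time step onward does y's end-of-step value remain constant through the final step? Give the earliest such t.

2

t0.Δ0 x=0 v=0 y=0 clk=0 q=1 r=0 u=0 p=1
t0.Δ1 x=0 v=0 y=0 clk=1 q=1 r=0 u=0 p=1
t0.Δ2 x=0 v=0 y=0 clk=1 q=0 r=0 u=1 p=1
t0.Δ3 x=0 v=0 y=1 clk=1 q=0 r=0 u=1 p=1
t1.Δ0 x=0 v=0 y=1 clk=1 q=0 r=0 u=1 p=1
t1.Δ1 x=0 v=0 y=1 clk=0 q=0 r=0 u=1 p=1
t2.Δ0 x=0 v=0 y=1 clk=0 q=0 r=0 u=1 p=1
t2.Δ1 x=0 v=0 y=1 clk=1 q=0 r=0 u=1 p=1
t2.Δ2 x=0 v=0 y=1 clk=1 q=0 r=0 u=0 p=1
t2.Δ3 x=0 v=0 y=0 clk=1 q=0 r=0 u=0 p=0
t3.Δ0 x=0 v=0 y=0 clk=1 q=0 r=0 u=0 p=0
t3.Δ1 x=0 v=1 y=0 clk=0 q=0 r=0 u=0 p=0
t4.Δ0 x=0 v=1 y=0 clk=0 q=0 r=0 u=0 p=0
t4.Δ1 x=0 v=1 y=0 clk=1 q=0 r=0 u=0 p=0
t5.Δ0 x=0 v=1 y=0 clk=1 q=0 r=0 u=0 p=0
t5.Δ1 x=0 v=0 y=0 clk=0 q=0 r=0 u=0 p=0
t6.Δ0 x=0 v=0 y=0 clk=0 q=0 r=0 u=0 p=0
t6.Δ1 x=0 v=1 y=0 clk=1 q=0 r=0 u=0 p=0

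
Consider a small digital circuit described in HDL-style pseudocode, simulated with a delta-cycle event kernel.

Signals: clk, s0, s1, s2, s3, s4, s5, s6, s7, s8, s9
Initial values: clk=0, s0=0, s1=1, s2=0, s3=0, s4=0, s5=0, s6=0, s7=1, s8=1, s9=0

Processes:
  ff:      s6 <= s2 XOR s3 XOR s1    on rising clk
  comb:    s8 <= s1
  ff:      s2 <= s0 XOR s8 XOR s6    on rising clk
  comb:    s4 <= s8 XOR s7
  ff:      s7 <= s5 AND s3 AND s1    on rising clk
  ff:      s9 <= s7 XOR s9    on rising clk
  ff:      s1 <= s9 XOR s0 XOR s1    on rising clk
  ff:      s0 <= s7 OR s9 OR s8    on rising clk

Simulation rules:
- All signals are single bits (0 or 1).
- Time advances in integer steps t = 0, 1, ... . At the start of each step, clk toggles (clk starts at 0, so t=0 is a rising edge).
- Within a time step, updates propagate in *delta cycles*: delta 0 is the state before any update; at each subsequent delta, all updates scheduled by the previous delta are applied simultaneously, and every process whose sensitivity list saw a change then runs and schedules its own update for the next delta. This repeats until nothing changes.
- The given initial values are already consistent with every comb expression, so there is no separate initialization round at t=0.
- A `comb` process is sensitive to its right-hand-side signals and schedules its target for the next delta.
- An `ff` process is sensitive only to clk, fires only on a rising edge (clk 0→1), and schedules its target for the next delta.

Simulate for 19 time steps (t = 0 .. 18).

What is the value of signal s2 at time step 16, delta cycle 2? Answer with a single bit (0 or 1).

t=0 Δ0: s0=0 s5=0 s4=0 s2=0 s7=1 s8=1 s3=0 s9=0 clk=0 s1=1 s6=0
  Δ1: clk:0→1
  Δ2: s0:0→1, s2:0→1, s7:1→0, s9:0→1, s6:0→1
  Δ3: s4:0→1
  (3Δ to stable)
t=1 Δ0: s0=1 s5=0 s4=1 s2=1 s7=0 s8=1 s3=0 s9=1 clk=1 s1=1 s6=1
  Δ1: clk:1→0
  (1Δ to stable)
t=2 Δ0: s0=1 s5=0 s4=1 s2=1 s7=0 s8=1 s3=0 s9=1 clk=0 s1=1 s6=1
  Δ1: clk:0→1
  Δ2: s6:1→0
  (2Δ to stable)
t=3 Δ0: s0=1 s5=0 s4=1 s2=1 s7=0 s8=1 s3=0 s9=1 clk=1 s1=1 s6=0
  Δ1: clk:1→0
  (1Δ to stable)
t=4 Δ0: s0=1 s5=0 s4=1 s2=1 s7=0 s8=1 s3=0 s9=1 clk=0 s1=1 s6=0
  Δ1: clk:0→1
  Δ2: s2:1→0
  (2Δ to stable)
t=5 Δ0: s0=1 s5=0 s4=1 s2=0 s7=0 s8=1 s3=0 s9=1 clk=1 s1=1 s6=0
  Δ1: clk:1→0
  (1Δ to stable)
t=6 Δ0: s0=1 s5=0 s4=1 s2=0 s7=0 s8=1 s3=0 s9=1 clk=0 s1=1 s6=0
  Δ1: clk:0→1
  Δ2: s6:0→1
  (2Δ to stable)
t=7 Δ0: s0=1 s5=0 s4=1 s2=0 s7=0 s8=1 s3=0 s9=1 clk=1 s1=1 s6=1
  Δ1: clk:1→0
  (1Δ to stable)
t=8 Δ0: s0=1 s5=0 s4=1 s2=0 s7=0 s8=1 s3=0 s9=1 clk=0 s1=1 s6=1
  Δ1: clk:0→1
  Δ2: s2:0→1
  (2Δ to stable)
t=9 Δ0: s0=1 s5=0 s4=1 s2=1 s7=0 s8=1 s3=0 s9=1 clk=1 s1=1 s6=1
  Δ1: clk:1→0
  (1Δ to stable)
t=10 Δ0: s0=1 s5=0 s4=1 s2=1 s7=0 s8=1 s3=0 s9=1 clk=0 s1=1 s6=1
  Δ1: clk:0→1
  Δ2: s6:1→0
  (2Δ to stable)
t=11 Δ0: s0=1 s5=0 s4=1 s2=1 s7=0 s8=1 s3=0 s9=1 clk=1 s1=1 s6=0
  Δ1: clk:1→0
  (1Δ to stable)
t=12 Δ0: s0=1 s5=0 s4=1 s2=1 s7=0 s8=1 s3=0 s9=1 clk=0 s1=1 s6=0
  Δ1: clk:0→1
  Δ2: s2:1→0
  (2Δ to stable)
t=13 Δ0: s0=1 s5=0 s4=1 s2=0 s7=0 s8=1 s3=0 s9=1 clk=1 s1=1 s6=0
  Δ1: clk:1→0
  (1Δ to stable)
t=14 Δ0: s0=1 s5=0 s4=1 s2=0 s7=0 s8=1 s3=0 s9=1 clk=0 s1=1 s6=0
  Δ1: clk:0→1
  Δ2: s6:0→1
  (2Δ to stable)
t=15 Δ0: s0=1 s5=0 s4=1 s2=0 s7=0 s8=1 s3=0 s9=1 clk=1 s1=1 s6=1
  Δ1: clk:1→0
  (1Δ to stable)
t=16 Δ0: s0=1 s5=0 s4=1 s2=0 s7=0 s8=1 s3=0 s9=1 clk=0 s1=1 s6=1
  Δ1: clk:0→1
  Δ2: s2:0→1
  (2Δ to stable)
t=17 Δ0: s0=1 s5=0 s4=1 s2=1 s7=0 s8=1 s3=0 s9=1 clk=1 s1=1 s6=1
  Δ1: clk:1→0
  (1Δ to stable)
t=18 Δ0: s0=1 s5=0 s4=1 s2=1 s7=0 s8=1 s3=0 s9=1 clk=0 s1=1 s6=1
  Δ1: clk:0→1
  Δ2: s6:1→0
  (2Δ to stable)

1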